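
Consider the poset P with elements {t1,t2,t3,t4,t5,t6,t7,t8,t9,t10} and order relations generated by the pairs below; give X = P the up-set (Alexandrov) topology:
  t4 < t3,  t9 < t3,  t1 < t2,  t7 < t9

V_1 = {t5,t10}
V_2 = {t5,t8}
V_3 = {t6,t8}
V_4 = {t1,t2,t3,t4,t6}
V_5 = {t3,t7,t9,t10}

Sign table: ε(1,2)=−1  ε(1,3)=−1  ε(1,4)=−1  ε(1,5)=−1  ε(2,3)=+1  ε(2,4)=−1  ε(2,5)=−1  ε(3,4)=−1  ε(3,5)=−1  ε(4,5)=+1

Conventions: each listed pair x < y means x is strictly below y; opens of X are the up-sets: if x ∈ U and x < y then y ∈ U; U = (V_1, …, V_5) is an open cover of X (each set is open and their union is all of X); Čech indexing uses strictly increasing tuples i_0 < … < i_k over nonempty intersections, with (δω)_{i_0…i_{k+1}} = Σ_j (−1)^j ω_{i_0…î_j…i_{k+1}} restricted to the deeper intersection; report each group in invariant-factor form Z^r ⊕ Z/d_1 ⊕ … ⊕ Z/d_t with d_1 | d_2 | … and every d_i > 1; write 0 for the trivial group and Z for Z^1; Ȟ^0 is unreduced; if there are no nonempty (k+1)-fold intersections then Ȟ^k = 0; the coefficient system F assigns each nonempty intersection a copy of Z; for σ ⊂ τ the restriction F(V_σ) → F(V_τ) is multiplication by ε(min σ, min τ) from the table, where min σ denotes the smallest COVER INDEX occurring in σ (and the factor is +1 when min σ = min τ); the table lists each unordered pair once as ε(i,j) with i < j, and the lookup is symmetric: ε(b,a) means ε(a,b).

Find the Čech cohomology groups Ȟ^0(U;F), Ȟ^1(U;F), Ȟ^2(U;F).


Ȟ^0 = 0, Ȟ^1 = Z/2, Ȟ^2 = 0

nonempty overlaps:
  V12={t5} V15={t10} V23={t8} V34={t6} V45={t3}
C dims 5,5; δ0: rk 5, SNF 1^4·2
degree 0: 5−5−0 = 0 → Ȟ^0 ≅ 0
degree 1: 5−0−5 = 0 plus torsion [2] → Ȟ^1 ≅ Z/2
degree 2: 0−0−0 = 0 → Ȟ^2 ≅ 0


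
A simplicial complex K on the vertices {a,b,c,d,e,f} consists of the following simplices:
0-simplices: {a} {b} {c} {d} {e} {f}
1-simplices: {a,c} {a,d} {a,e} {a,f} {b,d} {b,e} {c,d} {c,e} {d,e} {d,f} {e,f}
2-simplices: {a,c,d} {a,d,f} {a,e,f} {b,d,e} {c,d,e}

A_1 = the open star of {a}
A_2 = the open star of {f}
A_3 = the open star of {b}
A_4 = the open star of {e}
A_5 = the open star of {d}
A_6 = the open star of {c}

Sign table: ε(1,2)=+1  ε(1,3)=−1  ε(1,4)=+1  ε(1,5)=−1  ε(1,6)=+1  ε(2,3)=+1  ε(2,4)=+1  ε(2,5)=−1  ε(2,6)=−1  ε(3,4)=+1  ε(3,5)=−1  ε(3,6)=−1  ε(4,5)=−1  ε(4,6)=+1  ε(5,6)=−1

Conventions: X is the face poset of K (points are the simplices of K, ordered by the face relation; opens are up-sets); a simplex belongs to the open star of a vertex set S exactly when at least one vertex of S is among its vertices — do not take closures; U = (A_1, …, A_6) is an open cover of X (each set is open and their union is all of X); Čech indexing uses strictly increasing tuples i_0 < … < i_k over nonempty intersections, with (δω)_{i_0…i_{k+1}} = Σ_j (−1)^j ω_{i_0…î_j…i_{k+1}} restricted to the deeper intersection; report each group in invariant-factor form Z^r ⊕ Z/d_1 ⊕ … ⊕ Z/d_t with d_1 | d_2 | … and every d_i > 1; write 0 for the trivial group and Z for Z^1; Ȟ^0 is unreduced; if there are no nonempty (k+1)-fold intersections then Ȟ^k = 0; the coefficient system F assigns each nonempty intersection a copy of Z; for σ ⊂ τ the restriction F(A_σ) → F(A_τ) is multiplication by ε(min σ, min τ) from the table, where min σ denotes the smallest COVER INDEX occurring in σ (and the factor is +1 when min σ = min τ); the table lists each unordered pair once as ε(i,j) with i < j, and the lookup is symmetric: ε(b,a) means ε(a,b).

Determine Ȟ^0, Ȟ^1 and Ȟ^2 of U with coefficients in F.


cover nerve:
  A1={{a},{a,c},{a,d},{a,e},{a,f},{a,c,d},{a,d,f},{a,e,f}} A2={{f},{a,f},{d,f},{e,f},{a,d,f},{a,e,f}} A3={{b},{b,d},{b,e},{b,d,e}} A4={{e},{a,e},{b,e},{c,e},{d,e},{e,f},{a,e,f},{b,d,e},{c,d,e}} A5={{d},{a,d},{b,d},{c,d},{d,e},{d,f},{a,c,d},{a,d,f},{b,d,e},{c,d,e}} A6={{c},{a,c},{c,d},{c,e},{a,c,d},{c,d,e}}
  A12={{a,f},{a,d,f},{a,e,f}} A14={{a,e},{a,e,f}} A15={{a,d},{a,c,d},{a,d,f}} A16={{a,c},{a,c,d}} A24={{e,f},{a,e,f}} A25={{d,f},{a,d,f}} A34={{b,e},{b,d,e}} A35={{b,d},{b,d,e}} A45={{d,e},{b,d,e},{c,d,e}} A46={{c,e},{c,d,e}} A56={{c,d},{a,c,d},{c,d,e}}
  A124={{a,e,f}} A125={{a,d,f}} A156={{a,c,d}} A345={{b,d,e}} A456={{c,d,e}}
C dims 6,11,5; δ0: rk 5, SNF 1^5; δ1: rk 5, SNF 1^5
Ȟ^0: (6−5)−0=1 ⇒ Z
Ȟ^1: (11−5)−5=1 ⇒ Z
Ȟ^2: (5−0)−5=0 ⇒ 0

Ȟ^0 ≅ Z, Ȟ^1 ≅ Z, Ȟ^2 ≅ 0


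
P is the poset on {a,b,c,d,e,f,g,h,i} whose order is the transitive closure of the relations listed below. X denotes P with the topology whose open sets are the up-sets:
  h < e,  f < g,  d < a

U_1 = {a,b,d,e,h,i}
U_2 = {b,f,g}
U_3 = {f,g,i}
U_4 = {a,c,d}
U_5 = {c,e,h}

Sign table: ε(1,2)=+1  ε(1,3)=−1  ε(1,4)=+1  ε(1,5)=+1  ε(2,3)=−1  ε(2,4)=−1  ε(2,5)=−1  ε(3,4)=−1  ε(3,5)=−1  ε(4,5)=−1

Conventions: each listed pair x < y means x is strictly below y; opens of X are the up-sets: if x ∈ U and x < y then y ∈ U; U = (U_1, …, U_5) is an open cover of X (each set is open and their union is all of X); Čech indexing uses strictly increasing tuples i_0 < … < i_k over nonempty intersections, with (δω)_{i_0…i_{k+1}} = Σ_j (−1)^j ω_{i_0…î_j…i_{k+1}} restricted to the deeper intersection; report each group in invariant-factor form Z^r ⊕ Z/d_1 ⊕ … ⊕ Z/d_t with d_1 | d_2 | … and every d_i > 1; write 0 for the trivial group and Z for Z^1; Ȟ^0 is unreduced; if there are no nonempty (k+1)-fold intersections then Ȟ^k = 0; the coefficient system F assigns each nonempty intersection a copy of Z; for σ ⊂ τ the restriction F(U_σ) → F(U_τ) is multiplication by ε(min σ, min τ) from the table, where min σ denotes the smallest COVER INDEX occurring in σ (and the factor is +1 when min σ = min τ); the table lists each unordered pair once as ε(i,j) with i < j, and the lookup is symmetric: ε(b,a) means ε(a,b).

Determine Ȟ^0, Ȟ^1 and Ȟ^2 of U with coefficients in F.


nonempty intersections:
  U12={b} U13={i} U14={a,d} U15={e,h} U23={f,g} U45={c}
C dims 5,6; δ0: rk 5, SNF 1^4·2
Ȟ^0: (5−5)−0=0 ⇒ 0
Ȟ^1: (6−0)−5=1 plus torsion [2] ⇒ Z ⊕ Z/2
Ȟ^2: (0−0)−0=0 ⇒ 0

Ȟ^0 = 0,  Ȟ^1 = Z ⊕ Z/2,  Ȟ^2 = 0


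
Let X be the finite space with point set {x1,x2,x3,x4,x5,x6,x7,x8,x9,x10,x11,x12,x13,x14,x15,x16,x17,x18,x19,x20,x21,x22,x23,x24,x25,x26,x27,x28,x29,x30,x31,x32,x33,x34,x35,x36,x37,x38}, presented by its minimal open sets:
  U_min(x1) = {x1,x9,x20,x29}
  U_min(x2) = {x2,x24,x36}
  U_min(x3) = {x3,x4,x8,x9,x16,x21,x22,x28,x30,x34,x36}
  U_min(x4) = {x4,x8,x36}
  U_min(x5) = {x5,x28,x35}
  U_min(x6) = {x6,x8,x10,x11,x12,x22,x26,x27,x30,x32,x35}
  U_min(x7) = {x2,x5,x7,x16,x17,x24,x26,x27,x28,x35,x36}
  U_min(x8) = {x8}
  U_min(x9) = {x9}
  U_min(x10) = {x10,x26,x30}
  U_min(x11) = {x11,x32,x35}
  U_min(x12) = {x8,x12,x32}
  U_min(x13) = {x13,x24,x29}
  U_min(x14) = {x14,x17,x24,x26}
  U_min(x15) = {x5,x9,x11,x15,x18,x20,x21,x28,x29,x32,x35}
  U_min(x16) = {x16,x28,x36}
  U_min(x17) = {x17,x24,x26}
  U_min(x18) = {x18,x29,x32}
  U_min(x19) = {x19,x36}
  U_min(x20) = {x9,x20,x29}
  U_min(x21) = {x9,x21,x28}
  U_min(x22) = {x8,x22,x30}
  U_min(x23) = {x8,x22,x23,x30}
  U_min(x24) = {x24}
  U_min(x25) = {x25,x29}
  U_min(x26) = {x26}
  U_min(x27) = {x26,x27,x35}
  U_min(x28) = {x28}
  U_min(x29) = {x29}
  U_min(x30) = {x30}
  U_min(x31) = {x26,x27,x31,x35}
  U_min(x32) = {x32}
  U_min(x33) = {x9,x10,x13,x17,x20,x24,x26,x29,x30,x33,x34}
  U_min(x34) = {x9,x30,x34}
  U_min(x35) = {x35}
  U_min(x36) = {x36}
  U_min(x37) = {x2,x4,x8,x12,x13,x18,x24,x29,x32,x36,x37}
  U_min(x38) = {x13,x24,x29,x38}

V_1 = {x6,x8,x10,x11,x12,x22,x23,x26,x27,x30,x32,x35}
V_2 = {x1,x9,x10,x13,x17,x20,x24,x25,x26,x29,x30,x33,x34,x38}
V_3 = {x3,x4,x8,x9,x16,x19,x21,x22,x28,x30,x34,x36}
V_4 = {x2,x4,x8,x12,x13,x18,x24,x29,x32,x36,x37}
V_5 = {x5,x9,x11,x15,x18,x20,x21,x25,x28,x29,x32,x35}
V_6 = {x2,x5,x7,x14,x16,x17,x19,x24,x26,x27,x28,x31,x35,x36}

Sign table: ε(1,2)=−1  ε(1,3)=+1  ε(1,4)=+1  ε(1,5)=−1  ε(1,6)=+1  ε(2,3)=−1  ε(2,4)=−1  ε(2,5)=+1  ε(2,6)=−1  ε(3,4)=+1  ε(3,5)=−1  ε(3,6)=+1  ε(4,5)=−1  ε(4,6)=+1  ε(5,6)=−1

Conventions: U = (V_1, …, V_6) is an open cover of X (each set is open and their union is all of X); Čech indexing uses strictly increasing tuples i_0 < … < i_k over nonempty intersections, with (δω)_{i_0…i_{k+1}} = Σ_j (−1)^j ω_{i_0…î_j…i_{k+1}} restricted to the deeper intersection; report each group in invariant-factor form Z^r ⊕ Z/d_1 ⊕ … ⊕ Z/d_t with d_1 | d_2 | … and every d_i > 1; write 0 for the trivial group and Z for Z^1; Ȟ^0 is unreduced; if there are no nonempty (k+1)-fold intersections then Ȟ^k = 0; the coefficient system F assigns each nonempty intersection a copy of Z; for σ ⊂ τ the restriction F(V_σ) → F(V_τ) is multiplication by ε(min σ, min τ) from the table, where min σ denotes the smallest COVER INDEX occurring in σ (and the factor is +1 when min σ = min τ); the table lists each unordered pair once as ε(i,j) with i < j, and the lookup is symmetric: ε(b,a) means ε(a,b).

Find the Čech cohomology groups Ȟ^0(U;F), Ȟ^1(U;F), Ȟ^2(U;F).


nonempty overlaps:
  V12={x10,x26,x30} V13={x8,x22,x30} V14={x8,x12,x32} V15={x11,x32,x35} V16={x26,x27,x35} V23={x9,x30,x34} V24={x13,x24,x29} V25={x9,x20,x25,x29} V26={x17,x24,x26} V34={x4,x8,x36} V35={x9,x21,x28} V36={x16,x19,x28,x36} V45={x18,x29,x32} V46={x2,x24,x36} V56={x5,x28,x35}
  V123={x30} V126={x26} V134={x8} V145={x32} V156={x35} V235={x9} V245={x29} V246={x24} V346={x36} V356={x28}
C dims 6,15,10; δ0: rk 5, SNF 1^5; δ1: rk 10, SNF 1^9·2
degree 0: 6−5−0 = 1 → Ȟ^0 ≅ Z
degree 1: 15−10−5 = 0 → Ȟ^1 ≅ 0
degree 2: 10−0−10 = 0 plus torsion [2] → Ȟ^2 ≅ Z/2

Ȟ^0 = Z,  Ȟ^1 = 0,  Ȟ^2 = Z/2


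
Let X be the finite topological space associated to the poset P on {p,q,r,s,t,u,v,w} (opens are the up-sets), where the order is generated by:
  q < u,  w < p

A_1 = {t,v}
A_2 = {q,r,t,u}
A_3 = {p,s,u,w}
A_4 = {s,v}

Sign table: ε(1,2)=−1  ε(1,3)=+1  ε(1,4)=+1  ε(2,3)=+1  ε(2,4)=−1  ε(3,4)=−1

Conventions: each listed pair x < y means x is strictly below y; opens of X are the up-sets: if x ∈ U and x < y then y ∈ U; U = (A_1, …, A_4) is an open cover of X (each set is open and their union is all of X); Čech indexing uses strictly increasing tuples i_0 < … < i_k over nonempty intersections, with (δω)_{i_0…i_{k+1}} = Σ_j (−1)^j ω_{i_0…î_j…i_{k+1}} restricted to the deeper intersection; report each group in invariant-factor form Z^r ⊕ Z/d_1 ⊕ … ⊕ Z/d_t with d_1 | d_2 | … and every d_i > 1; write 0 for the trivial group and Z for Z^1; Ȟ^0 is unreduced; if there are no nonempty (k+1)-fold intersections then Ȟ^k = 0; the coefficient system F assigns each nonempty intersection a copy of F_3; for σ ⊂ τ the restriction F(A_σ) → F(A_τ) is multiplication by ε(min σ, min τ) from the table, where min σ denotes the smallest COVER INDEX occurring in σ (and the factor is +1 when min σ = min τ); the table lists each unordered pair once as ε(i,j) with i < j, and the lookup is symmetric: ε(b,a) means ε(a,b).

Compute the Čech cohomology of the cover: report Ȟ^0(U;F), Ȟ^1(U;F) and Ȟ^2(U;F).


Ȟ^0 ≅ Z/3, Ȟ^1 ≅ Z/3, Ȟ^2 ≅ 0

nerve simplices:
  A12={t} A14={v} A23={u} A34={s}
C dims 4,4; δ0: rk_F3 3
degree 0: 4−3−0 = 1 → Ȟ^0 ≅ Z/3
degree 1: 4−0−3 = 1 → Ȟ^1 ≅ Z/3
degree 2: 0−0−0 = 0 → Ȟ^2 ≅ 0


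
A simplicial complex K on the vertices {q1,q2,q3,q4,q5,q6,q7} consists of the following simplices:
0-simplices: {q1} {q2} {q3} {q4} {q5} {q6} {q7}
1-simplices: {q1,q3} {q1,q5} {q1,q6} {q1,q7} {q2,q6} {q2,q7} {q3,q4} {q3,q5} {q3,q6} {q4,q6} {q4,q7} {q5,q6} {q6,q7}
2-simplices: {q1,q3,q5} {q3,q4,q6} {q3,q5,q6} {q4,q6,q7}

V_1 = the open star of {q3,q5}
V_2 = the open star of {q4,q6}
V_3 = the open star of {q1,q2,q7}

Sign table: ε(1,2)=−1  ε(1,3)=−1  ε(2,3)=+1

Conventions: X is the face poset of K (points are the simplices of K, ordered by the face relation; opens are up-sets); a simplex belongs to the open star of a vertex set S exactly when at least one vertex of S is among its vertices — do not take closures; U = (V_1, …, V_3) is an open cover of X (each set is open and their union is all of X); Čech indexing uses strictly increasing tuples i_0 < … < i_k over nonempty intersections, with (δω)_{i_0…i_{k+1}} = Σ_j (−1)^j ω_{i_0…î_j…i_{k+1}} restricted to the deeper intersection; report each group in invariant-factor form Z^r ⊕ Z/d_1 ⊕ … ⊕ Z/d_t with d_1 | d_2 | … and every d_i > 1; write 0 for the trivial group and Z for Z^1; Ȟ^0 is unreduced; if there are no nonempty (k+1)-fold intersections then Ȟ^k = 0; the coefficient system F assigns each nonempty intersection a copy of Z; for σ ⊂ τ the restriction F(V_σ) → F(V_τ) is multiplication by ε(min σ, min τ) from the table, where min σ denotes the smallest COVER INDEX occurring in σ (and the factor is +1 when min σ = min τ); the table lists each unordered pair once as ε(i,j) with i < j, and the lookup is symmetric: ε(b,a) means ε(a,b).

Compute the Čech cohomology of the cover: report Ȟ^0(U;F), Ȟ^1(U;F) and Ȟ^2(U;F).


Ȟ^0(U;F) ≅ Z,  Ȟ^1(U;F) ≅ Z,  Ȟ^2(U;F) ≅ 0

cover nerve:
  V1={{q3},{q5},{q1,q3},{q1,q5},{q3,q4},{q3,q5},{q3,q6},{q5,q6},{q1,q3,q5},{q3,q4,q6},{q3,q5,q6}} V2={{q4},{q6},{q1,q6},{q2,q6},{q3,q4},{q3,q6},{q4,q6},{q4,q7},{q5,q6},{q6,q7},{q3,q4,q6},{q3,q5,q6},{q4,q6,q7}} V3={{q1},{q2},{q7},{q1,q3},{q1,q5},{q1,q6},{q1,q7},{q2,q6},{q2,q7},{q4,q7},{q6,q7},{q1,q3,q5},{q4,q6,q7}}
  V12={{q3,q4},{q3,q6},{q5,q6},{q3,q4,q6},{q3,q5,q6}} V13={{q1,q3},{q1,q5},{q1,q3,q5}} V23={{q1,q6},{q2,q6},{q4,q7},{q6,q7},{q4,q6,q7}}
C dims 3,3; δ0: rk 2, SNF 1^2
Ȟ^0: (3−2)−0=1 ⇒ Z
Ȟ^1: (3−0)−2=1 ⇒ Z
Ȟ^2: (0−0)−0=0 ⇒ 0


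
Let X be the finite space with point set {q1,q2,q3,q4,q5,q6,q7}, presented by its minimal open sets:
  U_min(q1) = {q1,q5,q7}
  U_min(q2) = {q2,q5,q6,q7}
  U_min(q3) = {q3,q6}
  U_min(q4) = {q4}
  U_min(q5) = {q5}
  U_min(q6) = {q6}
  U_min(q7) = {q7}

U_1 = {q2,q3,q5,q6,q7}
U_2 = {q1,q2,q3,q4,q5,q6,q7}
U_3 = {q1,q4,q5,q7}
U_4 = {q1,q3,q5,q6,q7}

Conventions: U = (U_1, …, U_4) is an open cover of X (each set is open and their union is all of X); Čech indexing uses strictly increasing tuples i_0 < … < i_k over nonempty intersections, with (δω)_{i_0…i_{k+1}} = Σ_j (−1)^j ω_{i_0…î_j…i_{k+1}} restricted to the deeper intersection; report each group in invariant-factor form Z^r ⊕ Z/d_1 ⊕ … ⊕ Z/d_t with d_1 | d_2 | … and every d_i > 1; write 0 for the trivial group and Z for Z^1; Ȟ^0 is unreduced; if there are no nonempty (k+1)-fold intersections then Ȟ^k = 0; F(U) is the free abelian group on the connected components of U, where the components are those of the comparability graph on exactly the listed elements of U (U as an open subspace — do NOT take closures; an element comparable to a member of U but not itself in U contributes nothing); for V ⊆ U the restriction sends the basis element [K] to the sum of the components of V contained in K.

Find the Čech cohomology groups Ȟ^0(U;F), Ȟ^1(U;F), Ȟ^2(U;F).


Ȟ^0 ≅ Z^2, Ȟ^1 ≅ 0 and Ȟ^2 ≅ 0

nerve of the cover:
  U12={q2,q3,q5,q6,q7} U13={q5,q7} U14={q3,q5,q6,q7} U23={q1,q4,q5,q7} U24={q1,q3,q5,q6,q7} U34={q1,q5,q7}
  U123={q5,q7} U124={q3,q5,q6,q7} U134={q5,q7} U234={q1,q5,q7}
  U1234={q5,q7}
components per intersection:
  U1: {q2,q3,q5,q6,q7}
  U2: {q1,q2,q3,q5,q6,q7} {q4}
  U3: {q1,q5,q7} {q4}
  U4: {q1,q5,q7} {q3,q6}
  U12: {q2,q3,q5,q6,q7}
  U13: {q5} {q7}
  U14: {q3,q6} {q5} {q7}
  U23: {q1,q5,q7} {q4}
  U24: {q1,q5,q7} {q3,q6}
  U34: {q1,q5,q7}
  U123: {q5} {q7}
  U124: {q3,q6} {q5} {q7}
  U134: {q5} {q7}
  U234: {q1,q5,q7}
  U1234: {q5} {q7}
C dims 7,11,8,2; δ0: rk 5, SNF 1^5; δ1: rk 6, SNF 1^6; δ2: rk 2, SNF 1^2
Ȟ^0 = (7 − 5) − 0 = 2, so Ȟ^0 ≅ Z^2
Ȟ^1 = (11 − 6) − 5 = 0, so Ȟ^1 ≅ 0
Ȟ^2 = (8 − 2) − 6 = 0, so Ȟ^2 ≅ 0


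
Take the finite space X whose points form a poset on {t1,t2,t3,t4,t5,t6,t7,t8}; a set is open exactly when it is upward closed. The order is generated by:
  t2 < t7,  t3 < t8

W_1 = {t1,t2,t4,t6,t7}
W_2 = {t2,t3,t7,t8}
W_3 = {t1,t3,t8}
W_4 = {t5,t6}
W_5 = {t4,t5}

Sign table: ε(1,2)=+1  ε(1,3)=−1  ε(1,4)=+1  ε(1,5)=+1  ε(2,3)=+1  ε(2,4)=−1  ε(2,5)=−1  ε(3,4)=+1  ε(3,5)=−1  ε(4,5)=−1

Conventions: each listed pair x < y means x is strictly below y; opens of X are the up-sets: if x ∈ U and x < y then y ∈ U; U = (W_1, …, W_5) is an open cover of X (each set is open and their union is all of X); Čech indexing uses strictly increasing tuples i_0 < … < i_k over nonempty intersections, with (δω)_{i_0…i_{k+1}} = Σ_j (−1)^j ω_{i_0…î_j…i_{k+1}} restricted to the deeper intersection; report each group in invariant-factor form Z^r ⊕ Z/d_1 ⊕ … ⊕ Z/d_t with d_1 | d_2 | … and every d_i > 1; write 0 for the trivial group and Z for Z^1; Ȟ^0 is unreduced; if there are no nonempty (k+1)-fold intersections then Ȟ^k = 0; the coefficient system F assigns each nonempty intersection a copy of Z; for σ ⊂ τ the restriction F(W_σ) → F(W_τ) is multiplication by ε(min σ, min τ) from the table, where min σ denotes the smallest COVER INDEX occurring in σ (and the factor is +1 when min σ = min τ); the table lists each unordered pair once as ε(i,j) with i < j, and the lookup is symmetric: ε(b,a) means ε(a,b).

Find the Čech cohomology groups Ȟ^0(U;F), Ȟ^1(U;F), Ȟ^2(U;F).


nonempty intersections:
  W12={t2,t7} W13={t1} W14={t6} W15={t4} W23={t3,t8} W45={t5}
C dims 5,6; δ0: rk 5, SNF 1^4·2
Ȟ^0: (5−5)−0=0 ⇒ 0
Ȟ^1: (6−0)−5=1 plus torsion [2] ⇒ Z ⊕ Z/2
Ȟ^2: (0−0)−0=0 ⇒ 0

Ȟ^0 ≅ 0,  Ȟ^1 ≅ Z ⊕ Z/2,  Ȟ^2 ≅ 0


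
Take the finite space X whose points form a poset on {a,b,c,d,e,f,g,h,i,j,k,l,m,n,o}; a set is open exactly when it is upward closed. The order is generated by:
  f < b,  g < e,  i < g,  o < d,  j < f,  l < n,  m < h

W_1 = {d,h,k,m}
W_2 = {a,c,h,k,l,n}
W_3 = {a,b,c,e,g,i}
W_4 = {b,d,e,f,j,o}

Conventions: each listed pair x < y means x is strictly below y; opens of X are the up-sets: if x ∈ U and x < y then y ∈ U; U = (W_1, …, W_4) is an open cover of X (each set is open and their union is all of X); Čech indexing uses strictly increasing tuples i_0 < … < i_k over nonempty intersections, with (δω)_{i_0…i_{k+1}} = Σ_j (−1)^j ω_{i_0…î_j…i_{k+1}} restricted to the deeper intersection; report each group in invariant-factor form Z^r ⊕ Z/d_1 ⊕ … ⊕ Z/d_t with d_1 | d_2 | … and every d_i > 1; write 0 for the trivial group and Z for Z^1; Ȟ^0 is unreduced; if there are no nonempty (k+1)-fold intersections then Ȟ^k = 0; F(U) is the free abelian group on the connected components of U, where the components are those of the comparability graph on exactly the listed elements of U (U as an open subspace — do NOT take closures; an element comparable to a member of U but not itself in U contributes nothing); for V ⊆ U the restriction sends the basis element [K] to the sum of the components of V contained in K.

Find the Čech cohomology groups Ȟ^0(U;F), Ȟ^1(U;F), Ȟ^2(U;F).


Ȟ^0 = Z^8, Ȟ^1 = 0 and Ȟ^2 = 0

cover nerve:
  W12={h,k} W14={d} W23={a,c} W34={b,e}
components per intersection:
  W1: {d} {h,m} {k}
  W2: {a} {c} {h} {k} {l,n}
  W3: {a} {b} {c} {e,g,i}
  W4: {b,f,j} {d,o} {e}
  W12: {h} {k}
  W14: {d}
  W23: {a} {c}
  W34: {b} {e}
C dims 15,7; δ0: rk 7, SNF 1^7
Ȟ^0: (15−7)−0=8 ⇒ Z^8
Ȟ^1: (7−0)−7=0 ⇒ 0
Ȟ^2: (0−0)−0=0 ⇒ 0


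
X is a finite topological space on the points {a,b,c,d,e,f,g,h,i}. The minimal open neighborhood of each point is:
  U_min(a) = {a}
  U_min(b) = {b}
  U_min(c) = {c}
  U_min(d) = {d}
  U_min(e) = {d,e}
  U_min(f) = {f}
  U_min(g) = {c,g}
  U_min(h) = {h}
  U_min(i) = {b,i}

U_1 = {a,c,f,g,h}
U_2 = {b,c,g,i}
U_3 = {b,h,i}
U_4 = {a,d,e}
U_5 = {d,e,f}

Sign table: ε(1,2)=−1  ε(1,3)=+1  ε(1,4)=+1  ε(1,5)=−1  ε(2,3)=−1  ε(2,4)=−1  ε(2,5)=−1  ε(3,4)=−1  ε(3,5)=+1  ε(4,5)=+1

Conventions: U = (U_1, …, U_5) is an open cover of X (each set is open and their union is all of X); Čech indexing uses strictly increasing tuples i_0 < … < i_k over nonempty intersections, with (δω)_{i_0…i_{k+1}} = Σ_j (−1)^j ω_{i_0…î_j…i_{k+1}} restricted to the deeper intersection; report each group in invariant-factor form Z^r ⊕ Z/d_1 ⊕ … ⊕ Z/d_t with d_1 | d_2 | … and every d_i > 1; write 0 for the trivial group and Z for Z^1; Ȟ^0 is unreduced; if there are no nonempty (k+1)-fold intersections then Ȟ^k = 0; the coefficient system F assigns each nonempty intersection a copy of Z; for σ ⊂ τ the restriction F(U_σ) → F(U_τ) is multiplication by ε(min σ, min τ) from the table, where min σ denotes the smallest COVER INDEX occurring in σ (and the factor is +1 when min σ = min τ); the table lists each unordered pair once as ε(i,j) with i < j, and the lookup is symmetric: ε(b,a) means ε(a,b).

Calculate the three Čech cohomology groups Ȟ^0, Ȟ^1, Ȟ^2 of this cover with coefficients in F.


cover nerve:
  U12={c,g} U13={h} U14={a} U15={f} U23={b,i} U45={d,e}
C dims 5,6; δ0: rk 5, SNF 1^4·2
Ȟ^0: (5−5)−0=0 ⇒ 0
Ȟ^1: (6−0)−5=1 plus torsion [2] ⇒ Z ⊕ Z/2
Ȟ^2: (0−0)−0=0 ⇒ 0

Ȟ^0 ≅ 0; Ȟ^1 ≅ Z ⊕ Z/2; Ȟ^2 ≅ 0


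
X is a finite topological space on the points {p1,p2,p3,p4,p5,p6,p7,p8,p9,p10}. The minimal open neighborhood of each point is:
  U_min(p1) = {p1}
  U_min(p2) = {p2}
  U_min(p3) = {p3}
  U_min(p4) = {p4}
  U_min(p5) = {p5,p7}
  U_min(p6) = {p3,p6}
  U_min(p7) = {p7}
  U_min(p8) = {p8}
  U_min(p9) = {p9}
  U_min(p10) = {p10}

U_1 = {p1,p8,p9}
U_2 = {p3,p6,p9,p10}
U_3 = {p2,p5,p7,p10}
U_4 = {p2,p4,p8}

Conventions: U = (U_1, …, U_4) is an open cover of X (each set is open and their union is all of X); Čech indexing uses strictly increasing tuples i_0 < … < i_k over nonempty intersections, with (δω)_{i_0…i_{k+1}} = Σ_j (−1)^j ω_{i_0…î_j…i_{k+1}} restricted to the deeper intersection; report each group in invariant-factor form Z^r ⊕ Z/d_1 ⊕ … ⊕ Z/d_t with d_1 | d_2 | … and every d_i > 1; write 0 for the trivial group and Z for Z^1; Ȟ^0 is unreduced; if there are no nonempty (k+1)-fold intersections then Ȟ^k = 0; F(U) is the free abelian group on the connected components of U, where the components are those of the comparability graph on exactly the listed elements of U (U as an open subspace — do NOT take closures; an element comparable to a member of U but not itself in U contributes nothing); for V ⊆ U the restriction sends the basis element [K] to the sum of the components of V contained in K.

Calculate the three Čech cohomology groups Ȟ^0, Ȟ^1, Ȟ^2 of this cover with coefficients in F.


nonempty intersections:
  U12={p9} U14={p8} U23={p10} U34={p2}
components per intersection:
  U1: {p1} {p8} {p9}
  U2: {p3,p6} {p9} {p10}
  U3: {p2} {p5,p7} {p10}
  U4: {p2} {p4} {p8}
  U12: {p9}
  U14: {p8}
  U23: {p10}
  U34: {p2}
C dims 12,4; δ0: rk 4, SNF 1^4
Ȟ^0: (12−4)−0=8 ⇒ Z^8
Ȟ^1: (4−0)−4=0 ⇒ 0
Ȟ^2: (0−0)−0=0 ⇒ 0

Ȟ^0 ≅ Z^8; Ȟ^1 ≅ 0; Ȟ^2 ≅ 0


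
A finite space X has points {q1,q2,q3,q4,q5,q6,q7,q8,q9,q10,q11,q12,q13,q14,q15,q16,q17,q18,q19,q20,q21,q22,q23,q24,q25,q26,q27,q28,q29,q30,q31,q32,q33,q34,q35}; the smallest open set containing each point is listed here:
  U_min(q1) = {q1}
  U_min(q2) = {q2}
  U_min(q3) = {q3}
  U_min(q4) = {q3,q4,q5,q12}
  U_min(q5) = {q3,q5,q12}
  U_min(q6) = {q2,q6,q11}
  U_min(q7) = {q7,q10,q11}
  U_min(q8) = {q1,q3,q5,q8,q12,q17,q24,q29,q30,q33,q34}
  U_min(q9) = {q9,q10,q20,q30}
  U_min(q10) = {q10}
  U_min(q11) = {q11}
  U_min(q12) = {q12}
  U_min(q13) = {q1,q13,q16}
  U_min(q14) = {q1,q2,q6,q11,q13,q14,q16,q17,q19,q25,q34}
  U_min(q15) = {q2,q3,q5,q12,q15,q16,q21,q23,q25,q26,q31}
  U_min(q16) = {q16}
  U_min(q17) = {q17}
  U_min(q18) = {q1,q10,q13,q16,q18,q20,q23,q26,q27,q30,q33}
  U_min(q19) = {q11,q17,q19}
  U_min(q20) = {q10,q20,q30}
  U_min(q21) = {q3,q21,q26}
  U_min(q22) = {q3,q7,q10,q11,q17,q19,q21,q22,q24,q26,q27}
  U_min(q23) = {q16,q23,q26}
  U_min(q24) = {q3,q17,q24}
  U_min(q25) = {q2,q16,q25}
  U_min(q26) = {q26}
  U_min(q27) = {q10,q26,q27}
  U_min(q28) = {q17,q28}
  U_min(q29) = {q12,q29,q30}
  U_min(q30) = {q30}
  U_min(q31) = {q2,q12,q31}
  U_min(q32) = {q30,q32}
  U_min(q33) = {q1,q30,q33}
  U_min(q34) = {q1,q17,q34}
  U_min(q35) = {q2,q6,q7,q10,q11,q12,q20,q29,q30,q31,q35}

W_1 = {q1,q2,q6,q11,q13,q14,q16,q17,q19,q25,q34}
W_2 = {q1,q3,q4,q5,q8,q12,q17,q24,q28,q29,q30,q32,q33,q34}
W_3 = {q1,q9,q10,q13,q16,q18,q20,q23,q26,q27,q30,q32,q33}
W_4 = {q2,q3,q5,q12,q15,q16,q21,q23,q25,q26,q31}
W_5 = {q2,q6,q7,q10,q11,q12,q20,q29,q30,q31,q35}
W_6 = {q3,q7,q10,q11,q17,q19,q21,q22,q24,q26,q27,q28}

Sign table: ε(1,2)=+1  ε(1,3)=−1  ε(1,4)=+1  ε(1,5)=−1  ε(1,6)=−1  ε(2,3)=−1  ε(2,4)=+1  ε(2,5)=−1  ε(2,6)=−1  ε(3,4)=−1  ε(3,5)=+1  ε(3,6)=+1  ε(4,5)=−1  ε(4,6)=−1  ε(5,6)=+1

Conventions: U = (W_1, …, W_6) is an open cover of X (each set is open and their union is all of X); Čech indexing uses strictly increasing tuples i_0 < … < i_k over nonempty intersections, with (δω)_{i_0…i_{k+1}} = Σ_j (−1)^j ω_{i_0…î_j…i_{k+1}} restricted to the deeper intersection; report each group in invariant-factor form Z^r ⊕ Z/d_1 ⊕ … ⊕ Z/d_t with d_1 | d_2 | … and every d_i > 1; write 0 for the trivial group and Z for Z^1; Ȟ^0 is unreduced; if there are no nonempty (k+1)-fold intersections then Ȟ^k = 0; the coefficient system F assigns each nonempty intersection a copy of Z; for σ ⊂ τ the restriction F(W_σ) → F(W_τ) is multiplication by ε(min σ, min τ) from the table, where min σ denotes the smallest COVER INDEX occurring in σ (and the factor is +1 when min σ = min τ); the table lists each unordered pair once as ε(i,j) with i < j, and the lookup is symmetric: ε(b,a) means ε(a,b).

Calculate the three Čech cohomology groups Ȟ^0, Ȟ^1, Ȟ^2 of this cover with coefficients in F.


Ȟ^0 = Z, Ȟ^1 = 0, Ȟ^2 = Z/2

intersection data:
  W12={q1,q17,q34} W13={q1,q13,q16} W14={q2,q16,q25} W15={q2,q6,q11} W16={q11,q17,q19} W23={q1,q30,q32,q33} W24={q3,q5,q12} W25={q12,q29,q30} W26={q3,q17,q24,q28} W34={q16,q23,q26} W35={q10,q20,q30} W36={q10,q26,q27} W45={q2,q12,q31} W46={q3,q21,q26} W56={q7,q10,q11}
  W123={q1} W126={q17} W134={q16} W145={q2} W156={q11} W235={q30} W245={q12} W246={q3} W346={q26} W356={q10}
C dims 6,15,10; δ0: rk 5, SNF 1^5; δ1: rk 10, SNF 1^9·2
Ȟ^0 = (6 − 5) − 0 = 1, so Ȟ^0 ≅ Z
Ȟ^1 = (15 − 10) − 5 = 0, so Ȟ^1 ≅ 0
Ȟ^2 = (10 − 0) − 10 = 0 plus torsion [2], so Ȟ^2 ≅ Z/2


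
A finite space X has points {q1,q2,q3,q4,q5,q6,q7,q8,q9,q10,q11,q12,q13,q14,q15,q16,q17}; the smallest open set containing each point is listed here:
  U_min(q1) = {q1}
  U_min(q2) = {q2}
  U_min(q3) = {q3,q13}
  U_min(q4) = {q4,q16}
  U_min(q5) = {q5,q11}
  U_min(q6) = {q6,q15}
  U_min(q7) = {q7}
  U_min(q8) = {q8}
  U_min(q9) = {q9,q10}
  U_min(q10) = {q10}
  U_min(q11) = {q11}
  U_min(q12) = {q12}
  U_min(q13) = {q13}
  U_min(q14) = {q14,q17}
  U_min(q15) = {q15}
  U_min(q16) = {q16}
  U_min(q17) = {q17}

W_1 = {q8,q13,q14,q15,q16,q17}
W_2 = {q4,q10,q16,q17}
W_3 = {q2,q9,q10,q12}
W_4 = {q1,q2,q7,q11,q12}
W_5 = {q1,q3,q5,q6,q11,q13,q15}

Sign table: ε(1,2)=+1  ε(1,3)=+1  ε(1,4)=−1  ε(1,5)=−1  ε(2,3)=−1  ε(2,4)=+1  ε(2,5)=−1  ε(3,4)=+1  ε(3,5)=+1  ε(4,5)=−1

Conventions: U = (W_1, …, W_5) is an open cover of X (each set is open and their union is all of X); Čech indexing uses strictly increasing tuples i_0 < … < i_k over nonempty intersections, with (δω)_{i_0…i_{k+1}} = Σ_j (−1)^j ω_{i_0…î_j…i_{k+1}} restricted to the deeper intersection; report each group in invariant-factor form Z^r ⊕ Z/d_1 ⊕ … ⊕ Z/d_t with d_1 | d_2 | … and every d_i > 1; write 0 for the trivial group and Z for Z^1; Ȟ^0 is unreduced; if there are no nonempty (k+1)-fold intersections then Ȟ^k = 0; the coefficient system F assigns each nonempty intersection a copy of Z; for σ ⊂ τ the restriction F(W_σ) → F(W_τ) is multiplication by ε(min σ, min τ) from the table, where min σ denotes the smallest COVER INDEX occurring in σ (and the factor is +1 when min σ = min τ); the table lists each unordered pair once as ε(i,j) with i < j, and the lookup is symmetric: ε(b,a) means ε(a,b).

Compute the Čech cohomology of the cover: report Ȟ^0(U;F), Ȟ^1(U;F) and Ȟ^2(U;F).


intersection data:
  W12={q16,q17} W15={q13,q15} W23={q10} W34={q2,q12} W45={q1,q11}
C dims 5,5; δ0: rk 5, SNF 1^4·2
Ȟ^0 = (5 − 5) − 0 = 0, so Ȟ^0 ≅ 0
Ȟ^1 = (5 − 0) − 5 = 0 plus torsion [2], so Ȟ^1 ≅ Z/2
Ȟ^2 = (0 − 0) − 0 = 0, so Ȟ^2 ≅ 0

Ȟ^0 = 0,  Ȟ^1 = Z/2,  Ȟ^2 = 0


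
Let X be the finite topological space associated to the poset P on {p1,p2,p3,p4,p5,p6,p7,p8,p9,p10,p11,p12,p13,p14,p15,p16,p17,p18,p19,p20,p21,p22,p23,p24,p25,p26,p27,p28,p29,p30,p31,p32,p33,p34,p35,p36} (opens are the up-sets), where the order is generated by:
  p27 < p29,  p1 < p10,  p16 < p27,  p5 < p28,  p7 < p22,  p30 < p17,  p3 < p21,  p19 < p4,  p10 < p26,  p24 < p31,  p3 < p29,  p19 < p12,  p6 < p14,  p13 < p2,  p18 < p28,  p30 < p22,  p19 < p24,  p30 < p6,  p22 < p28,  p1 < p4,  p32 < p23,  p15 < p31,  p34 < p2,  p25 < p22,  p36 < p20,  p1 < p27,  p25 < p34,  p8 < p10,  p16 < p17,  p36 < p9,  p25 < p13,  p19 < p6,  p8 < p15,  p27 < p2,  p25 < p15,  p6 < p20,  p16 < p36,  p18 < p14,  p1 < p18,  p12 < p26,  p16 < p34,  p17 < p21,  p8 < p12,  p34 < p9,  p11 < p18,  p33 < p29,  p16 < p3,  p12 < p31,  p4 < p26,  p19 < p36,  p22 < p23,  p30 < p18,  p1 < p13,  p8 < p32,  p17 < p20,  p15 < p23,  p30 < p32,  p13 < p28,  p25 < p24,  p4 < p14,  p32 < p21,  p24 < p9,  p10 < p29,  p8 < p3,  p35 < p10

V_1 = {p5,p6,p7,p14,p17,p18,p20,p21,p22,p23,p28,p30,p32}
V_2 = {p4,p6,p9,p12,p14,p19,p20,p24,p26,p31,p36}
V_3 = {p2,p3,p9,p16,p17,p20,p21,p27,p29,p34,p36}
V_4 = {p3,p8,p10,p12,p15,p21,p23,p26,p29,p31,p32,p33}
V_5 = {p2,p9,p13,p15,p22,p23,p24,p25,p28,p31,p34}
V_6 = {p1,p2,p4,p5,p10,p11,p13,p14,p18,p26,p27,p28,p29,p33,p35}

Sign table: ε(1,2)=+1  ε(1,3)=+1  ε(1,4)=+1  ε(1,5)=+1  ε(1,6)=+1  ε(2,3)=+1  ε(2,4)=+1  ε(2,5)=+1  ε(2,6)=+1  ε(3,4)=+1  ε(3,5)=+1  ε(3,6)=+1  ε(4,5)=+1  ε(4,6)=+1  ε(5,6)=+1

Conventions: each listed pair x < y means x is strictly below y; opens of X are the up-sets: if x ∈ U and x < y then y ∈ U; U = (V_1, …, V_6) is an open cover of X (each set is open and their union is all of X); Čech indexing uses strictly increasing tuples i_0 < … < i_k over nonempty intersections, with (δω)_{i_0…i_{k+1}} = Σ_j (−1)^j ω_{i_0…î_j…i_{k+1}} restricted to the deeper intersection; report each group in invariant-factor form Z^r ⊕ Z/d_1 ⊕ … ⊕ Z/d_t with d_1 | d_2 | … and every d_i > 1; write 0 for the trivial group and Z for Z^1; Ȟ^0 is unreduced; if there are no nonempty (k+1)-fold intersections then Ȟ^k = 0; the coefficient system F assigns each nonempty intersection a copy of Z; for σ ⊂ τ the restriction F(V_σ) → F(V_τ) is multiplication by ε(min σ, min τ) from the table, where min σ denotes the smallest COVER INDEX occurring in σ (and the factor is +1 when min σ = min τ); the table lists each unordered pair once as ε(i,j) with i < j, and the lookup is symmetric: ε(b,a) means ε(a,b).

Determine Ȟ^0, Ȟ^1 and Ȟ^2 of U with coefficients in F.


cover nerve:
  V12={p6,p14,p20} V13={p17,p20,p21} V14={p21,p23,p32} V15={p22,p23,p28} V16={p5,p14,p18,p28} V23={p9,p20,p36} V24={p12,p26,p31} V25={p9,p24,p31} V26={p4,p14,p26} V34={p3,p21,p29} V35={p2,p9,p34} V36={p2,p27,p29} V45={p15,p23,p31} V46={p10,p26,p29,p33} V56={p2,p13,p28}
  V123={p20} V126={p14} V134={p21} V145={p23} V156={p28} V235={p9} V245={p31} V246={p26} V346={p29} V356={p2}
C dims 6,15,10; δ0: rk 5, SNF 1^5; δ1: rk 10, SNF 1^9·2
Ȟ^0: (6−5)−0=1 ⇒ Z
Ȟ^1: (15−10)−5=0 ⇒ 0
Ȟ^2: (10−0)−10=0 plus torsion [2] ⇒ Z/2

Ȟ^0(U;F) ≅ Z,  Ȟ^1(U;F) ≅ 0,  Ȟ^2(U;F) ≅ Z/2


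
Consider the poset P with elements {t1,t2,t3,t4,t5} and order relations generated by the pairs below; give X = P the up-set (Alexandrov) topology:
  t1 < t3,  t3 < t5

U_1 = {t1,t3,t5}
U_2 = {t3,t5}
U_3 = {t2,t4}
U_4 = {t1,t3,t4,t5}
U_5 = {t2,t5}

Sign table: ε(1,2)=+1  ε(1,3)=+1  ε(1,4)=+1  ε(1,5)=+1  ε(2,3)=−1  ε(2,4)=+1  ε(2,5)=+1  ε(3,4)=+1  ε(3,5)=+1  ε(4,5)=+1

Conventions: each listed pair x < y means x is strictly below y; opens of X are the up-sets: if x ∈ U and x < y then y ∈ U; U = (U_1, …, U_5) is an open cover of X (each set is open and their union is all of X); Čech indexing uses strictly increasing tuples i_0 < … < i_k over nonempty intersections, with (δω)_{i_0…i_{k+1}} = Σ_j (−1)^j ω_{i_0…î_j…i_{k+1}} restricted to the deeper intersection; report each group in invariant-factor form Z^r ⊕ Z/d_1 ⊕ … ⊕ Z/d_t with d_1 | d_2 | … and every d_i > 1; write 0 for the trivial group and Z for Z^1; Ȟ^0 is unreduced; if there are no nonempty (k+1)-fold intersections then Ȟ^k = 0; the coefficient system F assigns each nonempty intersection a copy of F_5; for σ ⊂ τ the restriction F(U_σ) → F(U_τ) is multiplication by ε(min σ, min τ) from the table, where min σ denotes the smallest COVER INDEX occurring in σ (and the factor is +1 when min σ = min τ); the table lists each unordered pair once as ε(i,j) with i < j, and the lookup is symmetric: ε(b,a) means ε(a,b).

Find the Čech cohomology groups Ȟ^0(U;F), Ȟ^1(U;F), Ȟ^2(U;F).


cover nerve:
  U12={t3,t5} U14={t1,t3,t5} U15={t5} U24={t3,t5} U25={t5} U34={t4} U35={t2} U45={t5}
  U124={t3,t5} U125={t5} U145={t5} U245={t5}
  U1245={t5}
C dims 5,8,4,1; δ0: rk_F5 4; δ1: rk_F5 3; δ2: rk_F5 1
Ȟ^0: (5−4)−0=1 ⇒ Z/5
Ȟ^1: (8−3)−4=1 ⇒ Z/5
Ȟ^2: (4−1)−3=0 ⇒ 0

Ȟ^0(U;F) ≅ Z/5, Ȟ^1(U;F) ≅ Z/5 and Ȟ^2(U;F) ≅ 0


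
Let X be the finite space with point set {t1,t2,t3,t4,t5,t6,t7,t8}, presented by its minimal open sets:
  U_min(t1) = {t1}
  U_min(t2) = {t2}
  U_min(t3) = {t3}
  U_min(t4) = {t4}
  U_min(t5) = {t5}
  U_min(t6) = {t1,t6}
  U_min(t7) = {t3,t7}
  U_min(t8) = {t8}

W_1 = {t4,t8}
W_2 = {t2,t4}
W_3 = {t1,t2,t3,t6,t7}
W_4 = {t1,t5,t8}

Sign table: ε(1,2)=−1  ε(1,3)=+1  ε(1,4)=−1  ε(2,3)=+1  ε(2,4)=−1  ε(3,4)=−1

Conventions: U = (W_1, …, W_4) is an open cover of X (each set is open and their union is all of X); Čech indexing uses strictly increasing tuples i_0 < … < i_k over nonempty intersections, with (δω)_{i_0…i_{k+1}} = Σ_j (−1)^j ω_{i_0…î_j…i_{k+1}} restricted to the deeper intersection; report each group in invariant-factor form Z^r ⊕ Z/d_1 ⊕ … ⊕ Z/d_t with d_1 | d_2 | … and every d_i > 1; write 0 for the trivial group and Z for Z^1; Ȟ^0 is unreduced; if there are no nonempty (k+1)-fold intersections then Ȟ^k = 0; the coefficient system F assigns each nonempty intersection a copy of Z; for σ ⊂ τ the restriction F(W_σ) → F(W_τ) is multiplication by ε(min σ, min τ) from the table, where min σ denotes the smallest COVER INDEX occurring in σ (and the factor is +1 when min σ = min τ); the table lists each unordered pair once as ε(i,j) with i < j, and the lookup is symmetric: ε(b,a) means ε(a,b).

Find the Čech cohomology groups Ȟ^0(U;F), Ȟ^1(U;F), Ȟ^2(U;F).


nonempty overlaps:
  W12={t4} W14={t8} W23={t2} W34={t1}
C dims 4,4; δ0: rk 4, SNF 1^3·2
degree 0: 4−4−0 = 0 → Ȟ^0 ≅ 0
degree 1: 4−0−4 = 0 plus torsion [2] → Ȟ^1 ≅ Z/2
degree 2: 0−0−0 = 0 → Ȟ^2 ≅ 0

Ȟ^0 ≅ 0; Ȟ^1 ≅ Z/2; Ȟ^2 ≅ 0


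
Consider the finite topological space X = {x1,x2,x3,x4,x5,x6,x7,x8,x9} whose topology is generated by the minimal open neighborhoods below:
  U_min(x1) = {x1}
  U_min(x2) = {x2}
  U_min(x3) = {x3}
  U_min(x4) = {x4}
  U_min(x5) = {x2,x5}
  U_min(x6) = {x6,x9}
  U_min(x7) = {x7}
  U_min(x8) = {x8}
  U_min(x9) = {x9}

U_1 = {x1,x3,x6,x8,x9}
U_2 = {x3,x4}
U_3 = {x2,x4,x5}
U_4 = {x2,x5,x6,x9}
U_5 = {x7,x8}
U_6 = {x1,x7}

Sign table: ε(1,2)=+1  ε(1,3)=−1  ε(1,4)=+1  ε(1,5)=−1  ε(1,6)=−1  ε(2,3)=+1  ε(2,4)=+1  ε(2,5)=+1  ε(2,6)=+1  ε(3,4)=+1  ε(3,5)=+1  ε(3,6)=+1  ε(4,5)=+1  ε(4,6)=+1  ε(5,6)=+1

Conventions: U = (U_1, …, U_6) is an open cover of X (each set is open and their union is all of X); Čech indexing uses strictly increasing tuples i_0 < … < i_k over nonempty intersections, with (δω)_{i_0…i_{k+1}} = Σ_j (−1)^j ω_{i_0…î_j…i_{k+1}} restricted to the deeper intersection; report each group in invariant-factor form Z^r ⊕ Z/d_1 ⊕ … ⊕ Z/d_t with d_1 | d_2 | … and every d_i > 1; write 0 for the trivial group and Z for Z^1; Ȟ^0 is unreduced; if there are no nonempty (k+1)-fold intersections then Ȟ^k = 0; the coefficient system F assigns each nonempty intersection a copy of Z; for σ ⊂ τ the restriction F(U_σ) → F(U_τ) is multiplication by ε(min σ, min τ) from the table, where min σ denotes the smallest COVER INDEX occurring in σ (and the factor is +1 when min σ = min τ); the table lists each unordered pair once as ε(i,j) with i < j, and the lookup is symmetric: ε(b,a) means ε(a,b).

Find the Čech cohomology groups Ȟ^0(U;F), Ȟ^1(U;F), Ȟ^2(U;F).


Ȟ^0 = Z; Ȟ^1 = Z^2; Ȟ^2 = 0

intersection data:
  U12={x3} U14={x6,x9} U15={x8} U16={x1} U23={x4} U34={x2,x5} U56={x7}
C dims 6,7; δ0: rk 5, SNF 1^5
Ȟ^0 = (6 − 5) − 0 = 1, so Ȟ^0 ≅ Z
Ȟ^1 = (7 − 0) − 5 = 2, so Ȟ^1 ≅ Z^2
Ȟ^2 = (0 − 0) − 0 = 0, so Ȟ^2 ≅ 0


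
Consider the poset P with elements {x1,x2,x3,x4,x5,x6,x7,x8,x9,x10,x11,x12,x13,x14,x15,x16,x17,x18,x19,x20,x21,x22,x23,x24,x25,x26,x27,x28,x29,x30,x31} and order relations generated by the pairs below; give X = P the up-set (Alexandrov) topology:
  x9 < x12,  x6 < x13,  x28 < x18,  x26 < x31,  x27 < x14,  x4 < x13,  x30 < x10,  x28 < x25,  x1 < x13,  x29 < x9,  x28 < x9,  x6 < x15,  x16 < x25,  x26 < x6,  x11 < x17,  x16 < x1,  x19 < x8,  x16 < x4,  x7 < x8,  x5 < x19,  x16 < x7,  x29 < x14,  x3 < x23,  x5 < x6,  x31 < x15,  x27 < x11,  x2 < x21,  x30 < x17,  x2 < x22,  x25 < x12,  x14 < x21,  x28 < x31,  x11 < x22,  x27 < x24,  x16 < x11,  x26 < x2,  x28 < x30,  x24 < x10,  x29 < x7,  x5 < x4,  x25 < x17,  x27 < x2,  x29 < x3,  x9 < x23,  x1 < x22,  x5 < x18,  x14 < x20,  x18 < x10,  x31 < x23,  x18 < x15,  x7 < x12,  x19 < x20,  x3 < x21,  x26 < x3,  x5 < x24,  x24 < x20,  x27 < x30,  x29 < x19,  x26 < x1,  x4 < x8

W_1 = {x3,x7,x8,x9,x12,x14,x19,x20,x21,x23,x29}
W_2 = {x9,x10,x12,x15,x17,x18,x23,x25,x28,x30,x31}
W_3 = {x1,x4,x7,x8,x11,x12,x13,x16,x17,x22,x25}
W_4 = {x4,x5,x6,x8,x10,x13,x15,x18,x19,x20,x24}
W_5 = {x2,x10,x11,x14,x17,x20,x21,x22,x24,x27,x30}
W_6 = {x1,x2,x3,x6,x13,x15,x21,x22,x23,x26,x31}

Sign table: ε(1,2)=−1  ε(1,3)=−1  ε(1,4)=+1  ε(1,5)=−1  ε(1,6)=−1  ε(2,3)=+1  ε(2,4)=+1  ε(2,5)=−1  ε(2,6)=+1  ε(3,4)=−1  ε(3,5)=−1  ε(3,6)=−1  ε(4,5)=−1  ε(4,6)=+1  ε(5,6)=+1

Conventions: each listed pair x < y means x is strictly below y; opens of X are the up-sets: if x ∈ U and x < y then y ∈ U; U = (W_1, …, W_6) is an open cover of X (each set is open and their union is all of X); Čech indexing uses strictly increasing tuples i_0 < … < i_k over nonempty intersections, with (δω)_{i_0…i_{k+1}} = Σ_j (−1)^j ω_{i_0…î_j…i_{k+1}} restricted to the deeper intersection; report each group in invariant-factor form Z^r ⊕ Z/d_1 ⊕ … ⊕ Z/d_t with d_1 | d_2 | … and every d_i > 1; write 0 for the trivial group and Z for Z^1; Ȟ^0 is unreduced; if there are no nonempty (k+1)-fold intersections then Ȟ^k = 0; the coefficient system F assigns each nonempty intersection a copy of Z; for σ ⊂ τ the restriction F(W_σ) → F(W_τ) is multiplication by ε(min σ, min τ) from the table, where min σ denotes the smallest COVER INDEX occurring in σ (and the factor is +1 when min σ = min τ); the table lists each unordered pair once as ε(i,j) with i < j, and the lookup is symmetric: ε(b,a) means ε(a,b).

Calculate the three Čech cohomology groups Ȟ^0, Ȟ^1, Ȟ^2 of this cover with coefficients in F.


Ȟ^0 ≅ 0,  Ȟ^1 ≅ Z/2,  Ȟ^2 ≅ Z

nerve simplices:
  W12={x9,x12,x23} W13={x7,x8,x12} W14={x8,x19,x20} W15={x14,x20,x21} W16={x3,x21,x23} W23={x12,x17,x25} W24={x10,x15,x18} W25={x10,x17,x30} W26={x15,x23,x31} W34={x4,x8,x13} W35={x11,x17,x22} W36={x1,x13,x22} W45={x10,x20,x24} W46={x6,x13,x15} W56={x2,x21,x22}
  W123={x12} W126={x23} W134={x8} W145={x20} W156={x21} W235={x17} W245={x10} W246={x15} W346={x13} W356={x22}
C dims 6,15,10; δ0: rk 6, SNF 1^5·2; δ1: rk 9, SNF 1^9
degree 0: 6−6−0 = 0 → Ȟ^0 ≅ 0
degree 1: 15−9−6 = 0 plus torsion [2] → Ȟ^1 ≅ Z/2
degree 2: 10−0−9 = 1 → Ȟ^2 ≅ Z
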